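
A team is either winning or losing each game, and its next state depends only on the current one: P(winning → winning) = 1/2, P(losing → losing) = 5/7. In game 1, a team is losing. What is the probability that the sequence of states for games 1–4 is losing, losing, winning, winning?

Game 1 is given. For each transition, use the conditional probability from the current state:
P(losing | losing) = 5/7; P(winning | losing) = 2/7; P(winning | winning) = 1/2.
P = 5/7 × 2/7 × 1/2 = 10/98 = 5/49.

5/49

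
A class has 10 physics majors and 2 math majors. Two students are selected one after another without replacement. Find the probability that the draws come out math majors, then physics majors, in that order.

Multiply the probability of each draw given the previous ones:
P = 2/12 × 10/11 = 20/132 = 5/33.

5/33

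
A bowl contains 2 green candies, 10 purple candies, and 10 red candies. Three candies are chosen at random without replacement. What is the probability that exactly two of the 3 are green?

1/77

One ordering (green drawn first) has probability 2/22 × 1/21 × 20/20 = 40/9240 = 1/231.
There are C(3,2) = 3 such orderings, each equally likely, so P = 3 × 1/231 = 1/77.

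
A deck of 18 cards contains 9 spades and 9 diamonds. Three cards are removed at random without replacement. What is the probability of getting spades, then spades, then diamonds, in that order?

Each draw changes the counts, so multiply the conditional probabilities along the sequence:
P = 9/18 × 8/17 × 9/16 = 648/4896 = 9/68.

9/68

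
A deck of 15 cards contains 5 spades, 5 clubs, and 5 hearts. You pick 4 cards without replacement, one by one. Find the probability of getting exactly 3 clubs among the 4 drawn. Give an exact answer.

One ordering (clubs drawn first) has probability 5/15 × 4/14 × 3/13 × 10/12 = 600/32760 = 5/273.
There are C(4,3) = 4 such orderings, each equally likely, so P = 4 × 5/273 = 20/273.

20/273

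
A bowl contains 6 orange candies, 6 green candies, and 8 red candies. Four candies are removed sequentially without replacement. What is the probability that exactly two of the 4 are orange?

One ordering (orange drawn first) has probability 6/20 × 5/19 × 14/18 × 13/17 = 5460/116280 = 91/1938.
There are C(4,2) = 6 such orderings, each equally likely, so P = 6 × 91/1938 = 91/323.

91/323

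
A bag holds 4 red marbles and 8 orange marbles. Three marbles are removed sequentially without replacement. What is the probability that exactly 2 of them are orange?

28/55

One ordering (orange drawn first) has probability 8/12 × 7/11 × 4/10 = 224/1320 = 28/165.
There are C(3,2) = 3 such orderings, each equally likely, so P = 3 × 28/165 = 28/55.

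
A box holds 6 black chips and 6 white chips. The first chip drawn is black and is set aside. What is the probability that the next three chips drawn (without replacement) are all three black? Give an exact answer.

2/33

After the first draw, 5 of the remaining 11 chips are black.
P = 5/11 × 4/10 × 3/9 = 60/990 = 2/33.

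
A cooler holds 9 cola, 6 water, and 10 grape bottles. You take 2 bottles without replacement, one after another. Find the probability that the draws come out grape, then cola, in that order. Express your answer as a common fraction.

3/20

Each draw changes the counts, so multiply the conditional probabilities along the sequence:
P = 10/25 × 9/24 = 90/600 = 3/20.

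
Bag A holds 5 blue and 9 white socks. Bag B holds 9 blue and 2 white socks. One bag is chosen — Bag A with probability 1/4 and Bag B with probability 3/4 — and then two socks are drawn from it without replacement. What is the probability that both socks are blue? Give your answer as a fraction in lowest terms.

From Bag A: P(both blue) = (5/14)(4/13) = 10/91.
From Bag B: P(both blue) = (9/11)(8/10) = 36/55.
Total probability = (1/4)(10/91) + (3/4)(36/55) = 5189/10010.

5189/10010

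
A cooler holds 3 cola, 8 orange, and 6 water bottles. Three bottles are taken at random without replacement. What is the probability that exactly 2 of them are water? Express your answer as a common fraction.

33/136

One ordering (water drawn first) has probability 6/17 × 5/16 × 11/15 = 330/4080 = 11/136.
There are C(3,2) = 3 such orderings, each equally likely, so P = 3 × 11/136 = 33/136.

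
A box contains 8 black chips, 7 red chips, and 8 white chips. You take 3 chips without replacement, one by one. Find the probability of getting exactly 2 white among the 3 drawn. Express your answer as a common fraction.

60/253

One ordering (white drawn first) has probability 8/23 × 7/22 × 15/21 = 840/10626 = 20/253.
There are C(3,2) = 3 such orderings, each equally likely, so P = 3 × 20/253 = 60/253.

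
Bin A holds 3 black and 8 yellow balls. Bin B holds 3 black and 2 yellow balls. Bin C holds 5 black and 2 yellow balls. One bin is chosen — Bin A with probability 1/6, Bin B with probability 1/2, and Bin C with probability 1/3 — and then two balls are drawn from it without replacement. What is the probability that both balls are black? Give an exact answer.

881/2772

From Bin A: P(both black) = (3/11)(2/10) = 3/55.
From Bin B: P(both black) = (3/5)(2/4) = 3/10.
From Bin C: P(both black) = (5/7)(4/6) = 10/21.
Total probability = (1/6)(3/55) + (1/2)(3/10) + (1/3)(10/21) = 881/2772.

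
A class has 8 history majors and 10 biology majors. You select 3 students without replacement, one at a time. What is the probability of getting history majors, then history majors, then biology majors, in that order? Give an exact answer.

Multiply the probability of each draw given the previous ones:
P = 8/18 × 7/17 × 10/16 = 560/4896 = 35/306.

35/306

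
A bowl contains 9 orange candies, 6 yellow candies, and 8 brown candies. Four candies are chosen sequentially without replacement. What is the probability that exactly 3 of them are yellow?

One ordering (yellow drawn first) has probability 6/23 × 5/22 × 4/21 × 17/20 = 2040/212520 = 17/1771.
There are C(4,3) = 4 such orderings, each equally likely, so P = 4 × 17/1771 = 68/1771.

68/1771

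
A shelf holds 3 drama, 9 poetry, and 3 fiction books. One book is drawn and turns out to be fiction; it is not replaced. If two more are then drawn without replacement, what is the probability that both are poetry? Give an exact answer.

36/91

After the first draw, 9 of the remaining 14 books are poetry.
P = 9/14 × 8/13 = 72/182 = 36/91.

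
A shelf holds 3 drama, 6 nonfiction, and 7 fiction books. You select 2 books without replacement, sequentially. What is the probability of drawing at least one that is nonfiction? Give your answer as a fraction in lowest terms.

P(no nonfiction) = 10/16 × 9/15 = 90/240 = 3/8.
P(at least one) = 1 − 3/8 = 5/8.

5/8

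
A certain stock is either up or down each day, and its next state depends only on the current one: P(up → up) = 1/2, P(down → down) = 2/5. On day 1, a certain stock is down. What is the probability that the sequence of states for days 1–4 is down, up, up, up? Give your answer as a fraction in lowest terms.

3/20

Day 1 is given. For each transition, use the conditional probability from the current state:
P(up | down) = 3/5; P(up | up) = 1/2; P(up | up) = 1/2.
P = 3/5 × 1/2 × 1/2 = 3/20.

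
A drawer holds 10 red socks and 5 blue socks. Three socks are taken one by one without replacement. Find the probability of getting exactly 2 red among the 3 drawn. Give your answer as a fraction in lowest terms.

45/91

One ordering (red drawn first) has probability 10/15 × 9/14 × 5/13 = 450/2730 = 15/91.
There are C(3,2) = 3 such orderings, each equally likely, so P = 3 × 15/91 = 45/91.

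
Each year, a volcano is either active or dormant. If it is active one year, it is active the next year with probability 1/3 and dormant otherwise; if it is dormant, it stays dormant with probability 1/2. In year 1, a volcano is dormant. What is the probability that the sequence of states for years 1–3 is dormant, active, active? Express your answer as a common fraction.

Year 1 is given. For each transition, use the conditional probability from the current state:
P(active | dormant) = 1/2; P(active | active) = 1/3.
P = 1/2 × 1/3 = 1/6.

1/6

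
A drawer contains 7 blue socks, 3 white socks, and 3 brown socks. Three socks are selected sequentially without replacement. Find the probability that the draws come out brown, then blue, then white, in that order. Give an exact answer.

21/572

Each draw changes the counts, so multiply the conditional probabilities along the sequence:
P = 3/13 × 7/12 × 3/11 = 63/1716 = 21/572.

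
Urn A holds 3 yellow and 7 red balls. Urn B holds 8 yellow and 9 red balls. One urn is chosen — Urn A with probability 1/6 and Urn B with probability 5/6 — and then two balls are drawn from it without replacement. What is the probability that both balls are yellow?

From Urn A: P(both yellow) = (3/10)(2/9) = 1/15.
From Urn B: P(both yellow) = (8/17)(7/16) = 7/34.
Total probability = (1/6)(1/15) + (5/6)(7/34) = 559/3060.

559/3060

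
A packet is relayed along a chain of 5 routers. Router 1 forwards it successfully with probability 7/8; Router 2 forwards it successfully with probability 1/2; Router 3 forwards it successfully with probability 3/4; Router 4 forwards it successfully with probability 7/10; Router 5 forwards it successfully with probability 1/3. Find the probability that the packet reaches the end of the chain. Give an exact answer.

The events are sequential, so multiply the conditional probabilities:
P = 7/8 × 1/2 × 3/4 × 7/10 × 1/3 = 147/1920 = 49/640.

49/640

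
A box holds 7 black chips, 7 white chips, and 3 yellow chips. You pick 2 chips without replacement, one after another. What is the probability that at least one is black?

P(no black) = 10/17 × 9/16 = 90/272 = 45/136.
P(at least one) = 1 − 45/136 = 91/136.

91/136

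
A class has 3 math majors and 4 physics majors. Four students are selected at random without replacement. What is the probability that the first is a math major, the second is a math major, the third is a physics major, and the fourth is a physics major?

3/35

Each draw changes the counts, so multiply the conditional probabilities along the sequence:
P = 3/7 × 2/6 × 4/5 × 3/4 = 72/840 = 3/35.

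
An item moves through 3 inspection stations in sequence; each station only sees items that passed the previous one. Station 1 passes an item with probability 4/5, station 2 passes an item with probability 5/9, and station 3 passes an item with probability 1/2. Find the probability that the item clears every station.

2/9

Each stage is reached only if all earlier stages succeed, so
P = 4/5 × 5/9 × 1/2 = 20/90 = 2/9.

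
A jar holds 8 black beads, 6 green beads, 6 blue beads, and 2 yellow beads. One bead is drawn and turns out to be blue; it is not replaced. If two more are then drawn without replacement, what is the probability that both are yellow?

1/210

After the first draw, 2 of the remaining 21 beads are yellow.
P = 2/21 × 1/20 = 2/420 = 1/210.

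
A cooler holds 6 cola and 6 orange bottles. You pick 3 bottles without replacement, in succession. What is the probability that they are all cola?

P = 6/12 × 5/11 × 4/10 = 120/1320 = 1/11.

1/11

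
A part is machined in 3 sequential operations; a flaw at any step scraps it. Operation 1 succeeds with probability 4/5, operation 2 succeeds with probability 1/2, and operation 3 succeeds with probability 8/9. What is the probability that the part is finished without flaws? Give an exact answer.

16/45

The events are sequential, so multiply the conditional probabilities:
P = 4/5 × 1/2 × 8/9 = 32/90 = 16/45.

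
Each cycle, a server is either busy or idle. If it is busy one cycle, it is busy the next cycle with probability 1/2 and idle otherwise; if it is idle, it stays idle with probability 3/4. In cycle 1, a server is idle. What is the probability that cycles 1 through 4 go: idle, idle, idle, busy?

9/64

Cycle 1 is given. For each transition, use the conditional probability from the current state:
P(idle | idle) = 3/4; P(idle | idle) = 3/4; P(busy | idle) = 1/4.
P = 3/4 × 3/4 × 1/4 = 9/64.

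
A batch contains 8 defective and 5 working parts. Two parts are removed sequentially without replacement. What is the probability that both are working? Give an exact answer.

P(every draw is working) = 5/13 × 4/12 = 20/156 = 5/39.

5/39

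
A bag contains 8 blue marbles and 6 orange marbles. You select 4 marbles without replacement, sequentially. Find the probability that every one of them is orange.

15/1001

P(all orange) = 6/14 × 5/13 × 4/12 × 3/11 = 360/24024 = 15/1001.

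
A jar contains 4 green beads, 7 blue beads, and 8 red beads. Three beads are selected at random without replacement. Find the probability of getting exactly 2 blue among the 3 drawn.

84/323

One ordering (blue drawn first) has probability 7/19 × 6/18 × 12/17 = 504/5814 = 28/323.
There are C(3,2) = 3 such orderings, each equally likely, so P = 3 × 28/323 = 84/323.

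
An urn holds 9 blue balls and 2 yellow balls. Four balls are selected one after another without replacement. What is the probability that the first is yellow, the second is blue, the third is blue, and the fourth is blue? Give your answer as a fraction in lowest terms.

7/55

Multiply the probability of each draw given the previous ones:
P = 2/11 × 9/10 × 8/9 × 7/8 = 1008/7920 = 7/55.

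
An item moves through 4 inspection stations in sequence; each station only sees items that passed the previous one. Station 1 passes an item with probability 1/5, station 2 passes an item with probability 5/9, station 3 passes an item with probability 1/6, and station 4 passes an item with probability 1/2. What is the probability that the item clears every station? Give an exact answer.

1/108

Each stage is reached only if all earlier stages succeed, so
P = 1/5 × 5/9 × 1/6 × 1/2 = 5/540 = 1/108.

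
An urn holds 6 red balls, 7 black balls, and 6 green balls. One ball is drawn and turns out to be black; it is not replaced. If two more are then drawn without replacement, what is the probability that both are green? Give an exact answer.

5/51

After the first draw, 6 of the remaining 18 balls are green.
P = 6/18 × 5/17 = 30/306 = 5/51.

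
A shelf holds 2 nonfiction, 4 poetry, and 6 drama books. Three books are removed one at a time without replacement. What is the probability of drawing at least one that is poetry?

41/55

P(no poetry) = 8/12 × 7/11 × 6/10 = 336/1320 = 14/55.
P(at least one) = 1 − 14/55 = 41/55.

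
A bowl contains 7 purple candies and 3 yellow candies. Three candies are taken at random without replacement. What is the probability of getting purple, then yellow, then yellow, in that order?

Chain rule:
P = 7/10 × 3/9 × 2/8 = 42/720 = 7/120.

7/120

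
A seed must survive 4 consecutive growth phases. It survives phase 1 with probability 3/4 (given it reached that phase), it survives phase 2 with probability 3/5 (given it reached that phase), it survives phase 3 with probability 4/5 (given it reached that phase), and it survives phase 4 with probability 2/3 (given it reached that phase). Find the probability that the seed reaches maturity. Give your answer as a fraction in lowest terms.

6/25

Multiplying along the chain,
P = 3/4 × 3/5 × 4/5 × 2/3 = 72/300 = 6/25.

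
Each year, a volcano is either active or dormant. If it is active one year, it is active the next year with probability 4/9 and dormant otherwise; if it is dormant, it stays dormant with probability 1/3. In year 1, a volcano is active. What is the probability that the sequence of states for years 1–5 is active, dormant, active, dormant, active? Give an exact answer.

Year 1 is given. For each transition, use the conditional probability from the current state:
P(dormant | active) = 5/9; P(active | dormant) = 2/3; P(dormant | active) = 5/9; P(active | dormant) = 2/3.
P = 5/9 × 2/3 × 5/9 × 2/3 = 100/729.

100/729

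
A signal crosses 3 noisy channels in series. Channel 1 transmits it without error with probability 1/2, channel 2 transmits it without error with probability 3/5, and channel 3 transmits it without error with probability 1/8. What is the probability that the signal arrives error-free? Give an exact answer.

Multiplying along the chain,
P = 1/2 × 3/5 × 1/8 = 3/80.

3/80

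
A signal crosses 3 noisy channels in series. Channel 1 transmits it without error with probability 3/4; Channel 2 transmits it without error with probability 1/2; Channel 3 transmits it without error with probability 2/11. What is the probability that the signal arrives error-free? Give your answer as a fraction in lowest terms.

3/44

Each stage is reached only if all earlier stages succeed, so
P = 3/4 × 1/2 × 2/11 = 6/88 = 3/44.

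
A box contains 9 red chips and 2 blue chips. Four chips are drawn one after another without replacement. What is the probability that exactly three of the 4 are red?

One ordering (red drawn first) has probability 9/11 × 8/10 × 7/9 × 2/8 = 1008/7920 = 7/55.
There are C(4,3) = 4 such orderings, each equally likely, so P = 4 × 7/55 = 28/55.

28/55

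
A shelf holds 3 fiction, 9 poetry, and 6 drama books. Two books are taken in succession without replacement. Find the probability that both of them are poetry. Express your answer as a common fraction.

4/17

P(every draw is poetry) = 9/18 × 8/17 = 72/306 = 4/17.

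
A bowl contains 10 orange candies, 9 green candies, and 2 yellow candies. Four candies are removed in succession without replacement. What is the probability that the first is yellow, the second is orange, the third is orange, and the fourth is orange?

4/399

Each draw changes the counts, so multiply the conditional probabilities along the sequence:
P = 2/21 × 10/20 × 9/19 × 8/18 = 1440/143640 = 4/399.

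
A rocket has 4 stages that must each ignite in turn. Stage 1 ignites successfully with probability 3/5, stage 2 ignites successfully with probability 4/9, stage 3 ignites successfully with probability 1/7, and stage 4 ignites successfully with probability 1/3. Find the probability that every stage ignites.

4/315

Each stage is reached only if all earlier stages succeed, so
P = 3/5 × 4/9 × 1/7 × 1/3 = 12/945 = 4/315.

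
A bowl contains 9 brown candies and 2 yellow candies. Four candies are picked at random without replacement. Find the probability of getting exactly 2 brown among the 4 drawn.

One ordering (brown drawn first) has probability 9/11 × 8/10 × 2/9 × 1/8 = 144/7920 = 1/55.
There are C(4,2) = 6 such orderings, each equally likely, so P = 6 × 1/55 = 6/55.

6/55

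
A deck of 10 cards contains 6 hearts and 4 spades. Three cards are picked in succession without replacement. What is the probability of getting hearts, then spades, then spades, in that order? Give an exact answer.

Each draw changes the counts, so multiply the conditional probabilities along the sequence:
P = 6/10 × 4/9 × 3/8 = 72/720 = 1/10.

1/10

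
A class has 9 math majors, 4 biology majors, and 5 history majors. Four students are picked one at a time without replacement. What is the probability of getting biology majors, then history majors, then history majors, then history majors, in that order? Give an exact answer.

Multiply the probability of each draw given the previous ones:
P = 4/18 × 5/17 × 4/16 × 3/15 = 240/73440 = 1/306.

1/306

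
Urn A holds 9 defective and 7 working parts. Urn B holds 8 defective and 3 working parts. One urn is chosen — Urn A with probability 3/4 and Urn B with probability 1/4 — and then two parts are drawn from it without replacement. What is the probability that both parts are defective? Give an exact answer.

From Urn A: P(both defective) = (9/16)(8/15) = 3/10.
From Urn B: P(both defective) = (8/11)(7/10) = 28/55.
Total probability = (3/4)(3/10) + (1/4)(28/55) = 31/88.

31/88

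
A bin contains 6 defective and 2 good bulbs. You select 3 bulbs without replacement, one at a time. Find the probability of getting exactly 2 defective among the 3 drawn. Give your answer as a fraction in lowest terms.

15/28

One ordering (defective drawn first) has probability 6/8 × 5/7 × 2/6 = 60/336 = 5/28.
There are C(3,2) = 3 such orderings, each equally likely, so P = 3 × 5/28 = 15/28.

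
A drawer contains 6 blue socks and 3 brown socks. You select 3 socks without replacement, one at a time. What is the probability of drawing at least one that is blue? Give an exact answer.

83/84

P(no blue) = 3/9 × 2/8 × 1/7 = 6/504 = 1/84.
P(at least one) = 1 − 1/84 = 83/84.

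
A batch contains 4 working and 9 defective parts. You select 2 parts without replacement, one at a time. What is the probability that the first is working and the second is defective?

Each draw changes the counts, so multiply the conditional probabilities along the sequence:
P = 4/13 × 9/12 = 36/156 = 3/13.

3/13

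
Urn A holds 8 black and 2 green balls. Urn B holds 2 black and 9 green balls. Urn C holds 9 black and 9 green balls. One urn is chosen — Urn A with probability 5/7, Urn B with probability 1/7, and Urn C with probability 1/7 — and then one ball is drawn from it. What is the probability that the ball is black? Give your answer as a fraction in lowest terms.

From Urn A: P(black) = 8/10.
From Urn B: P(black) = 2/11.
From Urn C: P(black) = 9/18.
Total probability = (5/7)(8/10) + (1/7)(2/11) + (1/7)(9/18) = 103/154.

103/154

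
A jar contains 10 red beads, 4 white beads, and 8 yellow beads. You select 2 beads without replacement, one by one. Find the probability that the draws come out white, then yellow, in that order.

Chain rule:
P = 4/22 × 8/21 = 32/462 = 16/231.

16/231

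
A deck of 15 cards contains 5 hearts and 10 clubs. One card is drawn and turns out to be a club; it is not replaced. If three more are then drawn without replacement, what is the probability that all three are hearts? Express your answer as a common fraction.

5/182

With the first card removed, 5 hearts remain out of 14.
P = 5/14 × 4/13 × 3/12 = 60/2184 = 5/182.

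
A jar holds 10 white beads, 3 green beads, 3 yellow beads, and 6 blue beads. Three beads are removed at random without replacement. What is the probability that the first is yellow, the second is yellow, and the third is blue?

3/770

Multiply the probability of each draw given the previous ones:
P = 3/22 × 2/21 × 6/20 = 36/9240 = 3/770.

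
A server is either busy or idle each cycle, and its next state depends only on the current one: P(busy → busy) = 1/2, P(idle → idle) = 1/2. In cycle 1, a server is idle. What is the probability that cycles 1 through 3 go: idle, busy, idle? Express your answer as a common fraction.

Cycle 1 is given. For each transition, use the conditional probability from the current state:
P(busy | idle) = 1/2; P(idle | busy) = 1/2.
P = 1/2 × 1/2 = 1/4.

1/4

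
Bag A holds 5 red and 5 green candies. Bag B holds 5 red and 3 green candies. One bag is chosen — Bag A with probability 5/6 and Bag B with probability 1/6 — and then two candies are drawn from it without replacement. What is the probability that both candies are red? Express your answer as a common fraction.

185/756

From Bag A: P(both red) = (5/10)(4/9) = 2/9.
From Bag B: P(both red) = (5/8)(4/7) = 5/14.
Total probability = (5/6)(2/9) + (1/6)(5/14) = 185/756.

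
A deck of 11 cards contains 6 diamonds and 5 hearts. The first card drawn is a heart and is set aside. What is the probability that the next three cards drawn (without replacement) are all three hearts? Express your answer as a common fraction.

1/30

After the first draw, 4 of the remaining 10 cards are hearts.
P = 4/10 × 3/9 × 2/8 = 24/720 = 1/30.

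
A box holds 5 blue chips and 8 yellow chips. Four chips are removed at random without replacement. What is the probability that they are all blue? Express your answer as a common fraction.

P(every draw is blue) = 5/13 × 4/12 × 3/11 × 2/10 = 120/17160 = 1/143.

1/143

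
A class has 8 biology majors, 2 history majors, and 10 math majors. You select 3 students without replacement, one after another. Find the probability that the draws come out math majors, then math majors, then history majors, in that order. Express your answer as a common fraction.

Each draw changes the counts, so multiply the conditional probabilities along the sequence:
P = 10/20 × 9/19 × 2/18 = 180/6840 = 1/38.

1/38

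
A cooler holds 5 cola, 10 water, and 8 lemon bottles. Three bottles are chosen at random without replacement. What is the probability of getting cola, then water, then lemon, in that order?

200/5313

Chain rule:
P = 5/23 × 10/22 × 8/21 = 400/10626 = 200/5313.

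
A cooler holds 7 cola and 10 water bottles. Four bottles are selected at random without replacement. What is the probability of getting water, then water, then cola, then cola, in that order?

9/136

Chain rule:
P = 10/17 × 9/16 × 7/15 × 6/14 = 3780/57120 = 9/136.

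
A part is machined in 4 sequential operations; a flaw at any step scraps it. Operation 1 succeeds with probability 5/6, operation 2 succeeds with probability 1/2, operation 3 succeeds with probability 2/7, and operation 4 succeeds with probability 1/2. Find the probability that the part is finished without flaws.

5/84

The events are sequential, so multiply the conditional probabilities:
P = 5/6 × 1/2 × 2/7 × 1/2 = 10/168 = 5/84.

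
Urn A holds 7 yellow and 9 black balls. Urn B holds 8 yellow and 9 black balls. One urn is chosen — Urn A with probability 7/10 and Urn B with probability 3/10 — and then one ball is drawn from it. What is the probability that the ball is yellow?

From Urn A: P(yellow) = 7/16.
From Urn B: P(yellow) = 8/17.
Total probability = (7/10)(7/16) + (3/10)(8/17) = 1217/2720.

1217/2720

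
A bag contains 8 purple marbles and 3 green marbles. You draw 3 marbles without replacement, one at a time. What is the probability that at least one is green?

109/165

P(no green) = 8/11 × 7/10 × 6/9 = 336/990 = 56/165.
P(at least one) = 1 − 56/165 = 109/165.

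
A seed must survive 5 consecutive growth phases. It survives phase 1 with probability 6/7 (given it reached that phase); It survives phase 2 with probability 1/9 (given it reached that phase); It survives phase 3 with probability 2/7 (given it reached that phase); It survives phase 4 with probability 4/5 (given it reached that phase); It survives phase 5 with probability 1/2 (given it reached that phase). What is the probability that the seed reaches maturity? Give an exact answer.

Multiplying along the chain,
P = 6/7 × 1/9 × 2/7 × 4/5 × 1/2 = 48/4410 = 8/735.

8/735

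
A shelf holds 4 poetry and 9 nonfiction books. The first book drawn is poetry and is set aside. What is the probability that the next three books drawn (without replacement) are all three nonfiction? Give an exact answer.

With the first book removed, 9 nonfiction remain out of 12.
P = 9/12 × 8/11 × 7/10 = 504/1320 = 21/55.

21/55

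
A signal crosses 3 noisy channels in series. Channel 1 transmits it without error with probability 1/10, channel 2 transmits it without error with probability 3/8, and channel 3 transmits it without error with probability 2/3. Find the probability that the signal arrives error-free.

1/40

Multiplying along the chain,
P = 1/10 × 3/8 × 2/3 = 6/240 = 1/40.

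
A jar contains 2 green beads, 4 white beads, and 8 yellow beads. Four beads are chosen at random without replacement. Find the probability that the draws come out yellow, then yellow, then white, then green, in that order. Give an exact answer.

8/429

Multiply the probability of each draw given the previous ones:
P = 8/14 × 7/13 × 4/12 × 2/11 = 448/24024 = 8/429.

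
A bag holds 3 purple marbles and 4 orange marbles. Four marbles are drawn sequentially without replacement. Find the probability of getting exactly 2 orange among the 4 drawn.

18/35

One ordering (orange drawn first) has probability 4/7 × 3/6 × 3/5 × 2/4 = 72/840 = 3/35.
There are C(4,2) = 6 such orderings, each equally likely, so P = 6 × 3/35 = 18/35.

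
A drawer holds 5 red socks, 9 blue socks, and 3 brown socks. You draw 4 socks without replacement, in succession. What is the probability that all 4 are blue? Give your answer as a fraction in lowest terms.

P(every draw is blue) = 9/17 × 8/16 × 7/15 × 6/14 = 3024/57120 = 9/170.

9/170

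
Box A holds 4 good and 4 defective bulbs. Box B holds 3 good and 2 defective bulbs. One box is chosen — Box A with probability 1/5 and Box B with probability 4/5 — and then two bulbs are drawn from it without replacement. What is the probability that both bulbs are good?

99/350

From Box A: P(both good) = (4/8)(3/7) = 3/14.
From Box B: P(both good) = (3/5)(2/4) = 3/10.
Total probability = (1/5)(3/14) + (4/5)(3/10) = 99/350.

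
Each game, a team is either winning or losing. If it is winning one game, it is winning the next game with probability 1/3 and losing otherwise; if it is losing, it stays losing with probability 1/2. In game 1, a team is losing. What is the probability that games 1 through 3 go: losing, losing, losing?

1/4

Game 1 is given. For each transition, use the conditional probability from the current state:
P(losing | losing) = 1/2; P(losing | losing) = 1/2.
P = 1/2 × 1/2 = 1/4.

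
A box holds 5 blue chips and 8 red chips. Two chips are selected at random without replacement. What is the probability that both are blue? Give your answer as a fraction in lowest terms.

P(all blue) = 5/13 × 4/12 = 20/156 = 5/39.

5/39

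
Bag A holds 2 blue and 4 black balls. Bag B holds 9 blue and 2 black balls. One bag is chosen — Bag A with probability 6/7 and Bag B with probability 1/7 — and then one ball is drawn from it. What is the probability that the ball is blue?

31/77

From Bag A: P(blue) = 2/6.
From Bag B: P(blue) = 9/11.
Total probability = (6/7)(2/6) + (1/7)(9/11) = 31/77.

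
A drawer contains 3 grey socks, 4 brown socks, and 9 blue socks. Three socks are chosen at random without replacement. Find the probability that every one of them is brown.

P = 4/16 × 3/15 × 2/14 = 24/3360 = 1/140.

1/140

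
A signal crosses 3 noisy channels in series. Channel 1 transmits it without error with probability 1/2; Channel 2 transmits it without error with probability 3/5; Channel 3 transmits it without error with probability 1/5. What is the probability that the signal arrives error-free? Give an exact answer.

3/50

The events are sequential, so multiply the conditional probabilities:
P = 1/2 × 3/5 × 1/5 = 3/50.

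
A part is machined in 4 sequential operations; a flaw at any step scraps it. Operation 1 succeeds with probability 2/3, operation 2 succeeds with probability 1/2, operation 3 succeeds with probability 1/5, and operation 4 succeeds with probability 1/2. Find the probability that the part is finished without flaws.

Each stage is reached only if all earlier stages succeed, so
P = 2/3 × 1/2 × 1/5 × 1/2 = 2/60 = 1/30.

1/30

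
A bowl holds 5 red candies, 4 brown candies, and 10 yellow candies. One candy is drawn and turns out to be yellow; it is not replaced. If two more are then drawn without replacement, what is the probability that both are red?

10/153

After the first draw, 5 of the remaining 18 candies are red.
P = 5/18 × 4/17 = 20/306 = 10/153.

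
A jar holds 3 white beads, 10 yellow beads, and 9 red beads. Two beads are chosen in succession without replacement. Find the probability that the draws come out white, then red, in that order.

Each draw changes the counts, so multiply the conditional probabilities along the sequence:
P = 3/22 × 9/21 = 27/462 = 9/154.

9/154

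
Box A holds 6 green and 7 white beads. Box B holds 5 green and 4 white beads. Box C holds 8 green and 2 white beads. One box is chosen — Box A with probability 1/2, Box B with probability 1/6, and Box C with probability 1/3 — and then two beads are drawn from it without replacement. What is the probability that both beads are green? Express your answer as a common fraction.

614/1755

From Box A: P(both green) = (6/13)(5/12) = 5/26.
From Box B: P(both green) = (5/9)(4/8) = 5/18.
From Box C: P(both green) = (8/10)(7/9) = 28/45.
Total probability = (1/2)(5/26) + (1/6)(5/18) + (1/3)(28/45) = 614/1755.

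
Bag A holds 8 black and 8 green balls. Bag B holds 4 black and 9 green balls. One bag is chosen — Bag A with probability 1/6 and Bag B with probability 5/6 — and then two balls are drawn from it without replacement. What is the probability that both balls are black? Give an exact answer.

241/2340

From Bag A: P(both black) = (8/16)(7/15) = 7/30.
From Bag B: P(both black) = (4/13)(3/12) = 1/13.
Total probability = (1/6)(7/30) + (5/6)(1/13) = 241/2340.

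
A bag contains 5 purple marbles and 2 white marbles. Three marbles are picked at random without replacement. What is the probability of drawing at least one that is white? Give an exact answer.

P(no white) = 5/7 × 4/6 × 3/5 = 60/210 = 2/7.
P(at least one) = 1 − 2/7 = 5/7.

5/7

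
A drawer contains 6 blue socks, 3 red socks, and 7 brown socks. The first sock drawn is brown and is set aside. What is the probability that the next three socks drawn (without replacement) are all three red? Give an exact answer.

After the first draw, 3 of the remaining 15 socks are red.
P = 3/15 × 2/14 × 1/13 = 6/2730 = 1/455.

1/455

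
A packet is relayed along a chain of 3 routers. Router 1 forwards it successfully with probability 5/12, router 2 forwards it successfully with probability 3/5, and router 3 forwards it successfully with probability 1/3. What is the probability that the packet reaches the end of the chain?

The events are sequential, so multiply the conditional probabilities:
P = 5/12 × 3/5 × 1/3 = 15/180 = 1/12.

1/12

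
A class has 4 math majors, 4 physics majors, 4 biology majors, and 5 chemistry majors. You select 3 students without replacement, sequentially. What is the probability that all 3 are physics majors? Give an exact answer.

1/170

P = 4/17 × 3/16 × 2/15 = 24/4080 = 1/170.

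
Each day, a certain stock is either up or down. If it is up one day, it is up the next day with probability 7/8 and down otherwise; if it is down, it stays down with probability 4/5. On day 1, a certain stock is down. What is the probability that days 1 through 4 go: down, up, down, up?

Day 1 is given. For each transition, use the conditional probability from the current state:
P(up | down) = 1/5; P(down | up) = 1/8; P(up | down) = 1/5.
P = 1/5 × 1/8 × 1/5 = 1/200.

1/200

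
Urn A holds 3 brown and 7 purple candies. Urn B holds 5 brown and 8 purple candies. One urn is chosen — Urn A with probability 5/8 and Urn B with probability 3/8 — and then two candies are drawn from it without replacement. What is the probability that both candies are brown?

From Urn A: P(both brown) = (3/10)(2/9) = 1/15.
From Urn B: P(both brown) = (5/13)(4/12) = 5/39.
Total probability = (5/8)(1/15) + (3/8)(5/39) = 7/78.

7/78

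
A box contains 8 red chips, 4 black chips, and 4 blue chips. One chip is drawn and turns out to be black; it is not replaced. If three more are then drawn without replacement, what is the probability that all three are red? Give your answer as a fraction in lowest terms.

With the first chip removed, 8 red remain out of 15.
P = 8/15 × 7/14 × 6/13 = 336/2730 = 8/65.

8/65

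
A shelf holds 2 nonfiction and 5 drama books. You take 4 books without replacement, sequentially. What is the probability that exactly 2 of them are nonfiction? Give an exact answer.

2/7

One ordering (nonfiction drawn first) has probability 2/7 × 1/6 × 5/5 × 4/4 = 40/840 = 1/21.
There are C(4,2) = 6 such orderings, each equally likely, so P = 6 × 1/21 = 2/7.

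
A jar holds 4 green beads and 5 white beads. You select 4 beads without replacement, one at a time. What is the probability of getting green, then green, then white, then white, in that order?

5/63

Each draw changes the counts, so multiply the conditional probabilities along the sequence:
P = 4/9 × 3/8 × 5/7 × 4/6 = 240/3024 = 5/63.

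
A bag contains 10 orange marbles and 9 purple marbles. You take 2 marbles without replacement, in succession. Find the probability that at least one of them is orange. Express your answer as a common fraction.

P(no orange) = 9/19 × 8/18 = 72/342 = 4/19.
P(at least one) = 1 − 4/19 = 15/19.

15/19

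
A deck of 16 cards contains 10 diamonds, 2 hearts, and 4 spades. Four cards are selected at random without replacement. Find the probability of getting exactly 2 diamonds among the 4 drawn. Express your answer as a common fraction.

135/364

One ordering (diamonds drawn first) has probability 10/16 × 9/15 × 6/14 × 5/13 = 2700/43680 = 45/728.
There are C(4,2) = 6 such orderings, each equally likely, so P = 6 × 45/728 = 135/364.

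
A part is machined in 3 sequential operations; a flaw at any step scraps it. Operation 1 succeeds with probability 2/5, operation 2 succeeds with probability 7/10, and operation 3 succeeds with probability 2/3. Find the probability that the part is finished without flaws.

The events are sequential, so multiply the conditional probabilities:
P = 2/5 × 7/10 × 2/3 = 28/150 = 14/75.

14/75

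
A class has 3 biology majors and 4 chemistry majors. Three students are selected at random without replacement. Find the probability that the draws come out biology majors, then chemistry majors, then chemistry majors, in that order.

6/35

Chain rule:
P = 3/7 × 4/6 × 3/5 = 36/210 = 6/35.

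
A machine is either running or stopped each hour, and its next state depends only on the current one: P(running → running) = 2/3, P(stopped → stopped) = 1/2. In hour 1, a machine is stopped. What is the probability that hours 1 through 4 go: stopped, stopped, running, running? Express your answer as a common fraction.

1/6

Hour 1 is given. For each transition, use the conditional probability from the current state:
P(stopped | stopped) = 1/2; P(running | stopped) = 1/2; P(running | running) = 2/3.
P = 1/2 × 1/2 × 2/3 = 2/12 = 1/6.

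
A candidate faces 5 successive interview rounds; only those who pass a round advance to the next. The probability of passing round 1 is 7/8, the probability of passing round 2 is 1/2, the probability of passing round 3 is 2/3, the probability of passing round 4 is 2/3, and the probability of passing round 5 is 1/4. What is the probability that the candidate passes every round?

Each stage is reached only if all earlier stages succeed, so
P = 7/8 × 1/2 × 2/3 × 2/3 × 1/4 = 28/576 = 7/144.

7/144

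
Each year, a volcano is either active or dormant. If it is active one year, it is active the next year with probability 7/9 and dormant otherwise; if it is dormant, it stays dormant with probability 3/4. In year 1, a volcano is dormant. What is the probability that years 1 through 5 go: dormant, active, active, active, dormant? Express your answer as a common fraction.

49/1458

Year 1 is given. For each transition, use the conditional probability from the current state:
P(active | dormant) = 1/4; P(active | active) = 7/9; P(active | active) = 7/9; P(dormant | active) = 2/9.
P = 1/4 × 7/9 × 7/9 × 2/9 = 98/2916 = 49/1458.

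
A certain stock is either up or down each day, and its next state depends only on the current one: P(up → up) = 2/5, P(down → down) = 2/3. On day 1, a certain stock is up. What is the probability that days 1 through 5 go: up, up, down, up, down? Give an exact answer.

Day 1 is given. For each transition, use the conditional probability from the current state:
P(up | up) = 2/5; P(down | up) = 3/5; P(up | down) = 1/3; P(down | up) = 3/5.
P = 2/5 × 3/5 × 1/3 × 3/5 = 18/375 = 6/125.

6/125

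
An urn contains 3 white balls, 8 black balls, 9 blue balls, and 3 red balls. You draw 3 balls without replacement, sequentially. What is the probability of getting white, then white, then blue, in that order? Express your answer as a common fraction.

Each draw changes the counts, so multiply the conditional probabilities along the sequence:
P = 3/23 × 2/22 × 9/21 = 54/10626 = 9/1771.

9/1771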